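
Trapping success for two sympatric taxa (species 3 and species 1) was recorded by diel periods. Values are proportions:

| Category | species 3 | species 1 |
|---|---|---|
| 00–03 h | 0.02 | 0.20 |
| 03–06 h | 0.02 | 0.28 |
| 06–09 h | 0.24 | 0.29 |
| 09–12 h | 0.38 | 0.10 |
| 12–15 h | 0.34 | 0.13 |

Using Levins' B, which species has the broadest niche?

Σp_3ᵢ² = 0.02² + 0.02² + 0.24² + 0.38² + 0.34² = 0.0004 + 0.0004 + 0.0576 + 0.1444 + 0.1156 = 0.3184
B_3 = 1 / 0.3184 = 3.1407
Σp_1ᵢ² = 0.20² + 0.28² + 0.29² + 0.10² + 0.13² = 0.0400 + 0.0784 + 0.0841 + 0.0100 + 0.0169 = 0.2294
B_1 = 1 / 0.2294 = 4.3592
Highest B → broadest niche (most generalist): species 1 (B = 4.36).

species 1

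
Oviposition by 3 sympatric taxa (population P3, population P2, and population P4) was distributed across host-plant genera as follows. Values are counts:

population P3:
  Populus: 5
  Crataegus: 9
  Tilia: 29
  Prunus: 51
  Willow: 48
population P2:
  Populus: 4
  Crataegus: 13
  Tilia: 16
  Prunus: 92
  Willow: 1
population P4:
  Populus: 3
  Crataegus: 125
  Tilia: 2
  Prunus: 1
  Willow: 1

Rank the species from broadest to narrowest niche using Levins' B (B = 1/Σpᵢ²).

population P3 > population P2 > population P4

Proportions for population P3 (n=142): 5/142=0.0352, 9/142=0.0634, 29/142=0.2042, 51/142=0.3592, 48/142=0.3380
Proportions for population P2 (n=126): 4/126=0.0317, 13/126=0.1032, 16/126=0.1270, 92/126=0.7302, 1/126=0.0079
Proportions for population P4 (n=132): 3/132=0.0227, 125/132=0.9470, 2/132=0.0152, 1/132=0.0076, 1/132=0.0076
Σp_P3ᵢ² = 0.0352² + 0.0634² + 0.2042² + 0.3592² + 0.3380² = 0.001239 + 0.004020 + 0.041698 + 0.129025 + 0.114244 = 0.290226
B_P3 = 1 / 0.290226 = 3.4456
Σp_P2ᵢ² = 0.0317² + 0.1032² + 0.1270² + 0.7302² + 0.0079² = 0.001005 + 0.010650 + 0.016129 + 0.533192 + 0.000062 = 0.561038
B_P2 = 1 / 0.561038 = 1.7824
Σp_P4ᵢ² = 0.0227² + 0.9470² + 0.0152² + 0.0076² + 0.0076² = 0.000515 + 0.896809 + 0.000231 + 0.000058 + 0.000058 = 0.897671
B_P4 = 1 / 0.897671 = 1.1140
Ranking by B (broadest → narrowest): population P3 (3.45) > population P2 (1.78) > population P4 (1.11)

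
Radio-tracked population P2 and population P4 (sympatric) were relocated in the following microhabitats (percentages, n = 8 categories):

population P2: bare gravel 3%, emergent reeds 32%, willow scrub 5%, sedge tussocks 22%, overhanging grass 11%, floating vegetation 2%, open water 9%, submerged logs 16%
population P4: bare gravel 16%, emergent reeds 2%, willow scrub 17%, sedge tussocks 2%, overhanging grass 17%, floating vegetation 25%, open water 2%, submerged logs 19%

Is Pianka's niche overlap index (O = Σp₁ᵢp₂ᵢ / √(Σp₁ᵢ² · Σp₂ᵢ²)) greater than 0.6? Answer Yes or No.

No

Convert percentages to proportions (divide by 100).
Σ p₁ᵢp₂ᵢ = 0.0048 + 0.0064 + 0.0085 + 0.0044 + 0.0187 + 0.0050 + 0.0018 + 0.0304 = 0.0800
Σp_1ᵢ² = 0.03² + 0.32² + 0.05² + 0.22² + 0.11² + 0.02² + 0.09² + 0.16² = 0.0009 + 0.1024 + 0.0025 + 0.0484 + 0.0121 + 0.0004 + 0.0081 + 0.0256 = 0.2004
Σp_2ᵢ² = 0.16² + 0.02² + 0.17² + 0.02² + 0.17² + 0.25² + 0.02² + 0.19² = 0.0256 + 0.0004 + 0.0289 + 0.0004 + 0.0289 + 0.0625 + 0.0004 + 0.0361 = 0.1832
O = 0.0800 / √(0.2004 × 0.1832) = 0.0800 / 0.19161 = 0.4175
O = 0.4175 < 0.6 → No.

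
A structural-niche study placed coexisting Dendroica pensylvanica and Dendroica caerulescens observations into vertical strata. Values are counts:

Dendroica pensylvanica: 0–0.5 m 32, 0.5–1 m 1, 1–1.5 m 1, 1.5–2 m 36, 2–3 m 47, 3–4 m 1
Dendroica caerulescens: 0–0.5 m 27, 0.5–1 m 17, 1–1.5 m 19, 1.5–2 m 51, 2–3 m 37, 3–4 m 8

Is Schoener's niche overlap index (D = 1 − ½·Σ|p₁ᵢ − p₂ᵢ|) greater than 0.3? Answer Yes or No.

Proportions for Dendroica pensylvanica (n=118): 32/118=0.2712, 1/118=0.0085, 1/118=0.0085, 36/118=0.3051, 47/118=0.3983, 1/118=0.0085
Proportions for Dendroica caerulescens (n=159): 27/159=0.1698, 17/159=0.1069, 19/159=0.1195, 51/159=0.3208, 37/159=0.2327, 8/159=0.0503
Σ|p₁ᵢ − p₂ᵢ| = 0.1014 + 0.0984 + 0.1110 + 0.0157 + 0.1656 + 0.0418 = 0.5339
D = 1 − ½ × 0.5339 = 1 − 0.26695 = 0.73305
D = 0.73305 > 0.3 → Yes.

Yes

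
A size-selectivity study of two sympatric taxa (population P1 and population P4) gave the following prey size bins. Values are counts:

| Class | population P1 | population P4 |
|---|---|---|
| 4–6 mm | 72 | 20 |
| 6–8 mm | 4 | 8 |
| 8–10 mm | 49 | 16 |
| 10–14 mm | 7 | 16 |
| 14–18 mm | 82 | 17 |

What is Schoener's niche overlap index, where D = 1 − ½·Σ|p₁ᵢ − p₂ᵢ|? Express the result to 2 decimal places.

Proportions for population P1 (n=214): 72/214=0.3364, 4/214=0.0187, 49/214=0.2290, 7/214=0.0327, 82/214=0.3832
Proportions for population P4 (n=77): 20/77=0.2597, 8/77=0.1039, 16/77=0.2078, 16/77=0.2078, 17/77=0.2208
Σ|p₁ᵢ − p₂ᵢ| = 0.0767 + 0.0852 + 0.0212 + 0.1751 + 0.1624 = 0.5206
D = 1 − ½ × 0.5206 = 1 − 0.26030 = 0.73970

0.74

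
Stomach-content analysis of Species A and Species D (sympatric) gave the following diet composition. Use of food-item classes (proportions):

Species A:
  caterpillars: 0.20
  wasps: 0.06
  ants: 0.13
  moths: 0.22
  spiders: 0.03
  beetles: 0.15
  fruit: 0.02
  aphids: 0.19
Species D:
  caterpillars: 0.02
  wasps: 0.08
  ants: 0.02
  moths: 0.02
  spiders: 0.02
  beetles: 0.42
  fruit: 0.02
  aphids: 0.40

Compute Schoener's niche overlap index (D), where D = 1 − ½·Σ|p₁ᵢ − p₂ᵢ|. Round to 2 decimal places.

Σ|p₁ᵢ − p₂ᵢ| = 0.18 + 0.02 + 0.11 + 0.20 + 0.01 + 0.27 + 0.00 + 0.21 = 1.00
D = 1 − ½ × 1.00 = 1 − 0.500 = 0.5000

0.50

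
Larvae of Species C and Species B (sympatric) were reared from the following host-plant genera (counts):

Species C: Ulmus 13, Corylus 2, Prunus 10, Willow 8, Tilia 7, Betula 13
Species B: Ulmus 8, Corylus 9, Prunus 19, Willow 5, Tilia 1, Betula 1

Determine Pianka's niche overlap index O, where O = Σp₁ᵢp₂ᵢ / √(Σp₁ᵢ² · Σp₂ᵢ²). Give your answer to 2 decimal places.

Proportions for Species C (n=53): 13/53=0.2453, 2/53=0.0377, 10/53=0.1887, 8/53=0.1509, 7/53=0.1321, 13/53=0.2453
Proportions for Species B (n=43): 8/43=0.1860, 9/43=0.2093, 19/43=0.4419, 5/43=0.1163, 1/43=0.0233, 1/43=0.0233
Σ p₁ᵢp₂ᵢ = 0.045626 + 0.007891 + 0.083387 + 0.017550 + 0.003078 + 0.005715 = 0.163247
Σp_1ᵢ² = 0.2453² + 0.0377² + 0.1887² + 0.1509² + 0.1321² + 0.2453² = 0.060172 + 0.001421 + 0.035608 + 0.022771 + 0.017450 + 0.060172 = 0.197594
Σp_2ᵢ² = 0.1860² + 0.2093² + 0.4419² + 0.1163² + 0.0233² + 0.0233² = 0.034596 + 0.043806 + 0.195276 + 0.013526 + 0.000543 + 0.000543 = 0.288290
O = 0.163247 / √(0.197594 × 0.288290) = 0.163247 / 0.2386721 = 0.6840

0.68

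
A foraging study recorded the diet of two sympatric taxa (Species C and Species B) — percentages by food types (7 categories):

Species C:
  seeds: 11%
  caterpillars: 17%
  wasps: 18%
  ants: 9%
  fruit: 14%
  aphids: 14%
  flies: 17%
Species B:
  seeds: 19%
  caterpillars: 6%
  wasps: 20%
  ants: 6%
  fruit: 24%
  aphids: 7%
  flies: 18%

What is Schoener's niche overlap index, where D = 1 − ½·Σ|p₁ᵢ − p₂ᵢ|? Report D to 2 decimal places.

Convert percentages to proportions (divide by 100).
Σ|p₁ᵢ − p₂ᵢ| = 0.08 + 0.11 + 0.02 + 0.03 + 0.10 + 0.07 + 0.01 = 0.42
D = 1 − ½ × 0.42 = 1 − 0.210 = 0.7900

0.79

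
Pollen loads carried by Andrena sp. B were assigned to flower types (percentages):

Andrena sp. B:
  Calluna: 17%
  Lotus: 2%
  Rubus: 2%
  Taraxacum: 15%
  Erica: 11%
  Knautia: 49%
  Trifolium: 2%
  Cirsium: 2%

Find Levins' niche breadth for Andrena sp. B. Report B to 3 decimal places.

3.277

Convert percentages to proportions (divide by 100).
Σpᵢ² = 0.17² + 0.02² + 0.02² + 0.15² + 0.11² + 0.49² + 0.02² + 0.02² = 0.0289 + 0.0004 + 0.0004 + 0.0225 + 0.0121 + 0.2401 + 0.0004 + 0.0004 = 0.3052
B = 1 / 0.3052 = 3.27654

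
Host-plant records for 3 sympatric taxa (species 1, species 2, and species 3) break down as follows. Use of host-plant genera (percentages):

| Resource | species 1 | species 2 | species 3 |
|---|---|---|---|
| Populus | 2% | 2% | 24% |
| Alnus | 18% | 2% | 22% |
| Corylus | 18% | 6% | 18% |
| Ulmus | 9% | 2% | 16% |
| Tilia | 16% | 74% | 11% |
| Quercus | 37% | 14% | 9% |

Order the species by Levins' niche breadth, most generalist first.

species 3 > species 1 > species 2

Convert percentages to proportions (divide by 100).
Σp_1ᵢ² = 0.02² + 0.18² + 0.18² + 0.09² + 0.16² + 0.37² = 0.0004 + 0.0324 + 0.0324 + 0.0081 + 0.0256 + 0.1369 = 0.2358
B_1 = 1 / 0.2358 = 4.2409
Σp_2ᵢ² = 0.02² + 0.02² + 0.06² + 0.02² + 0.74² + 0.14² = 0.0004 + 0.0004 + 0.0036 + 0.0004 + 0.5476 + 0.0196 = 0.5720
B_2 = 1 / 0.5720 = 1.7483
Σp_3ᵢ² = 0.24² + 0.22² + 0.18² + 0.16² + 0.11² + 0.09² = 0.0576 + 0.0484 + 0.0324 + 0.0256 + 0.0121 + 0.0081 = 0.1842
B_3 = 1 / 0.1842 = 5.4289
Ranking by B (broadest → narrowest): species 3 (5.43) > species 1 (4.24) > species 2 (1.75)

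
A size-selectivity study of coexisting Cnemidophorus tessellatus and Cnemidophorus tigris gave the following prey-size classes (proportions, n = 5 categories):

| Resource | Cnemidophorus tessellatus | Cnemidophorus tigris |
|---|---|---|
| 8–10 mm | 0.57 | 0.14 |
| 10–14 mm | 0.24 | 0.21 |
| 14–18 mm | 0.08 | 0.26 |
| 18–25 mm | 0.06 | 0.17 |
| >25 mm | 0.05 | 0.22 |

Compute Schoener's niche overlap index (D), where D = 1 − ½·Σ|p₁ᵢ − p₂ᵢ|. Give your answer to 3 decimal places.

0.540

Σ|p₁ᵢ − p₂ᵢ| = 0.43 + 0.03 + 0.18 + 0.11 + 0.17 = 0.92
D = 1 − ½ × 0.92 = 1 − 0.460 = 0.54000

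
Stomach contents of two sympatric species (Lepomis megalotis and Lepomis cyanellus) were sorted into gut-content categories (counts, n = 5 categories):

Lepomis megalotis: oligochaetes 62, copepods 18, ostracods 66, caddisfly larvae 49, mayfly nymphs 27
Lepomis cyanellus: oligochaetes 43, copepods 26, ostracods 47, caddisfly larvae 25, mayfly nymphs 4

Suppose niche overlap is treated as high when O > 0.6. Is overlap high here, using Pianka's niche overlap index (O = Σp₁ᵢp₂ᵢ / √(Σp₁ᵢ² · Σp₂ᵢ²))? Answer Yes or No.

Proportions for Lepomis megalotis (n=222): 62/222=0.2793, 18/222=0.0811, 66/222=0.2973, 49/222=0.2207, 27/222=0.1216
Proportions for Lepomis cyanellus (n=145): 43/145=0.2966, 26/145=0.1793, 47/145=0.3241, 25/145=0.1724, 4/145=0.0276
Σ p₁ᵢp₂ᵢ = 0.082840 + 0.014541 + 0.096355 + 0.038049 + 0.003356 = 0.235141
Σp_1ᵢ² = 0.2793² + 0.0811² + 0.2973² + 0.2207² + 0.1216² = 0.078008 + 0.006577 + 0.088387 + 0.048708 + 0.014787 = 0.236467
Σp_2ᵢ² = 0.2966² + 0.1793² + 0.3241² + 0.1724² + 0.0276² = 0.087972 + 0.032148 + 0.105041 + 0.029722 + 0.000762 = 0.255645
O = 0.235141 / √(0.236467 × 0.255645) = 0.235141 / 0.2458691 = 0.9564
O = 0.9564 > 0.6 → Yes.

Yes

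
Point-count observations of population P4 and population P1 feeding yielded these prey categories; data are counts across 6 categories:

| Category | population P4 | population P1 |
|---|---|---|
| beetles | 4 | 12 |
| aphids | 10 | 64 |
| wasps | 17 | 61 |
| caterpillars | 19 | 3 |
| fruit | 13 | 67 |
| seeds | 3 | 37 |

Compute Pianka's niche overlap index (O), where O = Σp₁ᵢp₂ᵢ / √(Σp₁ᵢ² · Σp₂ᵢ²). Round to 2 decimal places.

0.77

Proportions for population P4 (n=66): 4/66=0.0606, 10/66=0.1515, 17/66=0.2576, 19/66=0.2879, 13/66=0.1970, 3/66=0.0455
Proportions for population P1 (n=244): 12/244=0.0492, 64/244=0.2623, 61/244=0.2500, 3/244=0.0123, 67/244=0.2746, 37/244=0.1516
Σ p₁ᵢp₂ᵢ = 0.002982 + 0.039738 + 0.064400 + 0.003541 + 0.054096 + 0.006898 = 0.171655
Σp_1ᵢ² = 0.0606² + 0.1515² + 0.2576² + 0.2879² + 0.1970² + 0.0455² = 0.003672 + 0.022952 + 0.066358 + 0.082886 + 0.038809 + 0.002070 = 0.216747
Σp_2ᵢ² = 0.0492² + 0.2623² + 0.2500² + 0.0123² + 0.2746² + 0.1516² = 0.002421 + 0.068801 + 0.062500 + 0.000151 + 0.075405 + 0.022983 = 0.232261
O = 0.171655 / √(0.216747 × 0.232261) = 0.171655 / 0.2243700 = 0.7651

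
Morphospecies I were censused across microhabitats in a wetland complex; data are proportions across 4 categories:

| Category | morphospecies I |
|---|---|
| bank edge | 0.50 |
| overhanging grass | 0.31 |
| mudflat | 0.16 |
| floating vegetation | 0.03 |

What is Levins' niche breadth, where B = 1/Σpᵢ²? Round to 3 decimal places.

2.684

Σpᵢ² = 0.50² + 0.31² + 0.16² + 0.03² = 0.2500 + 0.0961 + 0.0256 + 0.0009 = 0.3726
B = 1 / 0.3726 = 2.68384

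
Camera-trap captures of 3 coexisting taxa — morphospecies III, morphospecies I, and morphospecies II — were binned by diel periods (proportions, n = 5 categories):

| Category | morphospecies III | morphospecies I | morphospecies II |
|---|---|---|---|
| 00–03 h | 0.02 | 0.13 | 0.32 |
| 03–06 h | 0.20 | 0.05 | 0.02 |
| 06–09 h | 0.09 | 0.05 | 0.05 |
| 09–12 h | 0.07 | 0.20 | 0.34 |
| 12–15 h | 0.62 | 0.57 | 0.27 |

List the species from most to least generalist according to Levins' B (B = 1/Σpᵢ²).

morphospecies II > morphospecies I > morphospecies III

Σp_IIIᵢ² = 0.02² + 0.20² + 0.09² + 0.07² + 0.62² = 0.0004 + 0.0400 + 0.0081 + 0.0049 + 0.3844 = 0.4378
B_III = 1 / 0.4378 = 2.2841
Σp_Iᵢ² = 0.13² + 0.05² + 0.05² + 0.20² + 0.57² = 0.0169 + 0.0025 + 0.0025 + 0.0400 + 0.3249 = 0.3868
B_I = 1 / 0.3868 = 2.5853
Σp_IIᵢ² = 0.32² + 0.02² + 0.05² + 0.34² + 0.27² = 0.1024 + 0.0004 + 0.0025 + 0.1156 + 0.0729 = 0.2938
B_II = 1 / 0.2938 = 3.4037
Ranking by B (broadest → narrowest): morphospecies II (3.40) > morphospecies I (2.59) > morphospecies III (2.28)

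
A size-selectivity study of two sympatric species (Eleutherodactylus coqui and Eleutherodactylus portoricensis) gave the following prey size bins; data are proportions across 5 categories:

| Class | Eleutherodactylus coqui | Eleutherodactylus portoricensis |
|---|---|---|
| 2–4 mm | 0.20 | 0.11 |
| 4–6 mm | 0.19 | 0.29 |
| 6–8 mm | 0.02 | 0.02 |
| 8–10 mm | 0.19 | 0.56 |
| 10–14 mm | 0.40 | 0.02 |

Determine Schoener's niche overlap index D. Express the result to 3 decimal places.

Σ|p₁ᵢ − p₂ᵢ| = 0.09 + 0.10 + 0.00 + 0.37 + 0.38 = 0.94
D = 1 − ½ × 0.94 = 1 − 0.470 = 0.53000

0.530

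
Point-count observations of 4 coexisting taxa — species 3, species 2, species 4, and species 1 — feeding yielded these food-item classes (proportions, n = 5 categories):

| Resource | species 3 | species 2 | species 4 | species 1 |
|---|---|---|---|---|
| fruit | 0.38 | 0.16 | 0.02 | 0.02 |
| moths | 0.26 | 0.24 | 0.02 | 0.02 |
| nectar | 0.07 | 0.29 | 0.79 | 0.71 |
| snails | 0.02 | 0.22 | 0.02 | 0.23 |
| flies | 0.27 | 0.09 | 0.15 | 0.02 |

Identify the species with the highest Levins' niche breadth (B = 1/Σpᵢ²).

Σp_3ᵢ² = 0.38² + 0.26² + 0.07² + 0.02² + 0.27² = 0.1444 + 0.0676 + 0.0049 + 0.0004 + 0.0729 = 0.2902
B_3 = 1 / 0.2902 = 3.4459
Σp_2ᵢ² = 0.16² + 0.24² + 0.29² + 0.22² + 0.09² = 0.0256 + 0.0576 + 0.0841 + 0.0484 + 0.0081 = 0.2238
B_2 = 1 / 0.2238 = 4.4683
Σp_4ᵢ² = 0.02² + 0.02² + 0.79² + 0.02² + 0.15² = 0.0004 + 0.0004 + 0.6241 + 0.0004 + 0.0225 = 0.6478
B_4 = 1 / 0.6478 = 1.5437
Σp_1ᵢ² = 0.02² + 0.02² + 0.71² + 0.23² + 0.02² = 0.0004 + 0.0004 + 0.5041 + 0.0529 + 0.0004 = 0.5582
B_1 = 1 / 0.5582 = 1.7915
Highest B → broadest niche (most generalist): species 2 (B = 4.47).

species 2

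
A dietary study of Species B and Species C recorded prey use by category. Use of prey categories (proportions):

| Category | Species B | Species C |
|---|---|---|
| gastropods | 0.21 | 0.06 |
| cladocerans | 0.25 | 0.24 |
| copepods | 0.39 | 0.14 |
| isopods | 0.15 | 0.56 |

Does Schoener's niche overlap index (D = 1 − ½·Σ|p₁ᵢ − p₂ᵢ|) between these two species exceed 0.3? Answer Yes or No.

Σ|p₁ᵢ − p₂ᵢ| = 0.15 + 0.01 + 0.25 + 0.41 = 0.82
D = 1 − ½ × 0.82 = 1 − 0.410 = 0.5900
D = 0.5900 > 0.3 → Yes.

Yes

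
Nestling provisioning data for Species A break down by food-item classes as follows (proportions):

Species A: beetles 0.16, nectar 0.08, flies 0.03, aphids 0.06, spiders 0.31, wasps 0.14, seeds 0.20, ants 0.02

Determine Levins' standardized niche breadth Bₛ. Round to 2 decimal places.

Σpᵢ² = 0.16² + 0.08² + 0.03² + 0.06² + 0.31² + 0.14² + 0.20² + 0.02² = 0.0256 + 0.0064 + 0.0009 + 0.0036 + 0.0961 + 0.0196 + 0.0400 + 0.0004 = 0.1926
B = 1 / 0.1926 = 5.1921
Bₛ = (B − 1)/(n − 1) = (5.1921 − 1)/(8 − 1) = 4.1921/7 = 0.5989

0.60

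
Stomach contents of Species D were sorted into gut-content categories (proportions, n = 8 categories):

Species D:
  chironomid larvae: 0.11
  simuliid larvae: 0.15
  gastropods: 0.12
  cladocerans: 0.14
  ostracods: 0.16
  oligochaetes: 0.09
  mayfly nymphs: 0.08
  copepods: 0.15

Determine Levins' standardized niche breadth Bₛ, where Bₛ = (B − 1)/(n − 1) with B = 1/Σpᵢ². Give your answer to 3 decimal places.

Σpᵢ² = 0.11² + 0.15² + 0.12² + 0.14² + 0.16² + 0.09² + 0.08² + 0.15² = 0.0121 + 0.0225 + 0.0144 + 0.0196 + 0.0256 + 0.0081 + 0.0064 + 0.0225 = 0.1312
B = 1 / 0.1312 = 7.62195
Bₛ = (B − 1)/(n − 1) = (7.62195 − 1)/(8 − 1) = 6.62195/7 = 0.94599

0.946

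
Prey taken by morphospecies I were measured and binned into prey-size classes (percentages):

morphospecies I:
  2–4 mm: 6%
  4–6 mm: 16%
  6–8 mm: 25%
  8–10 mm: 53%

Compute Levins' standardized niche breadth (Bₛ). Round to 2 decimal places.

0.56

Convert percentages to proportions (divide by 100).
Σpᵢ² = 0.06² + 0.16² + 0.25² + 0.53² = 0.0036 + 0.0256 + 0.0625 + 0.2809 = 0.3726
B = 1 / 0.3726 = 2.6838
Bₛ = (B − 1)/(n − 1) = (2.6838 − 1)/(4 − 1) = 1.6838/3 = 0.5613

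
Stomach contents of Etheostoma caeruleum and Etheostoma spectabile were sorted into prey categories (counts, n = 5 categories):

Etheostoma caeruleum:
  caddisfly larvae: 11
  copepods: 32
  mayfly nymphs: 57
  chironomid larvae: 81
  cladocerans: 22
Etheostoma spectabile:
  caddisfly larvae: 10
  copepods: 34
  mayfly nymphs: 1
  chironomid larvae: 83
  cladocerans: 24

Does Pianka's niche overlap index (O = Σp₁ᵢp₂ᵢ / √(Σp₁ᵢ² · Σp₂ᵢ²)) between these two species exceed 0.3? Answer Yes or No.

Yes

Proportions for Etheostoma caeruleum (n=203): 11/203=0.0542, 32/203=0.1576, 57/203=0.2808, 81/203=0.3990, 22/203=0.1084
Proportions for Etheostoma spectabile (n=152): 10/152=0.0658, 34/152=0.2237, 1/152=0.0066, 83/152=0.5461, 24/152=0.1579
Σ p₁ᵢp₂ᵢ = 0.003566 + 0.035255 + 0.001853 + 0.217894 + 0.017116 = 0.275684
Σp_1ᵢ² = 0.0542² + 0.1576² + 0.2808² + 0.3990² + 0.1084² = 0.002938 + 0.024838 + 0.078849 + 0.159201 + 0.011751 = 0.277577
Σp_2ᵢ² = 0.0658² + 0.2237² + 0.0066² + 0.5461² + 0.1579² = 0.004330 + 0.050042 + 0.000044 + 0.298225 + 0.024932 = 0.377573
O = 0.275684 / √(0.277577 × 0.377573) = 0.275684 / 0.3237369 = 0.8516
O = 0.8516 > 0.3 → Yes.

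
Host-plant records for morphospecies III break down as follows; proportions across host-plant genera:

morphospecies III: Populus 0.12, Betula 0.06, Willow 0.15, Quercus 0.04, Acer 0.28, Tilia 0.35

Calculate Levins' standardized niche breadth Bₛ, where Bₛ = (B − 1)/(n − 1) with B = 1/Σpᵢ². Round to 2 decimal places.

Σpᵢ² = 0.12² + 0.06² + 0.15² + 0.04² + 0.28² + 0.35² = 0.0144 + 0.0036 + 0.0225 + 0.0016 + 0.0784 + 0.1225 = 0.2430
B = 1 / 0.2430 = 4.1152
Bₛ = (B − 1)/(n − 1) = (4.1152 − 1)/(6 − 1) = 3.1152/5 = 0.6230

0.62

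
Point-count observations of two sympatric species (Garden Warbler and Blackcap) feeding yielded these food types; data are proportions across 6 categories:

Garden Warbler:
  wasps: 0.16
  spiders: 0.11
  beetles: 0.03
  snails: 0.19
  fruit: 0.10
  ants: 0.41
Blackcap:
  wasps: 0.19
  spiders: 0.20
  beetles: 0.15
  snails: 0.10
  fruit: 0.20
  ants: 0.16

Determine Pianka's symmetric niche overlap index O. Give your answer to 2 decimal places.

0.77

Σ p₁ᵢp₂ᵢ = 0.0304 + 0.0220 + 0.0045 + 0.0190 + 0.0200 + 0.0656 = 0.1615
Σp_1ᵢ² = 0.16² + 0.11² + 0.03² + 0.19² + 0.10² + 0.41² = 0.0256 + 0.0121 + 0.0009 + 0.0361 + 0.0100 + 0.1681 = 0.2528
Σp_2ᵢ² = 0.19² + 0.20² + 0.15² + 0.10² + 0.20² + 0.16² = 0.0361 + 0.0400 + 0.0225 + 0.0100 + 0.0400 + 0.0256 = 0.1742
O = 0.1615 / √(0.2528 × 0.1742) = 0.1615 / 0.20985 = 0.7696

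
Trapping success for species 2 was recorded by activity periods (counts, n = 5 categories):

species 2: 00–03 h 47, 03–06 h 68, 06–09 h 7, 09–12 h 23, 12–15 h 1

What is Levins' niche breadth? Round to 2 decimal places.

2.88

Proportions for species 2 (n=146): 47/146=0.3219, 68/146=0.4658, 7/146=0.0479, 23/146=0.1575, 1/146=0.0068
Σpᵢ² = 0.3219² + 0.4658² + 0.0479² + 0.1575² + 0.0068² = 0.103620 + 0.216970 + 0.002294 + 0.024806 + 0.000046 = 0.347736
B = 1 / 0.347736 = 2.8757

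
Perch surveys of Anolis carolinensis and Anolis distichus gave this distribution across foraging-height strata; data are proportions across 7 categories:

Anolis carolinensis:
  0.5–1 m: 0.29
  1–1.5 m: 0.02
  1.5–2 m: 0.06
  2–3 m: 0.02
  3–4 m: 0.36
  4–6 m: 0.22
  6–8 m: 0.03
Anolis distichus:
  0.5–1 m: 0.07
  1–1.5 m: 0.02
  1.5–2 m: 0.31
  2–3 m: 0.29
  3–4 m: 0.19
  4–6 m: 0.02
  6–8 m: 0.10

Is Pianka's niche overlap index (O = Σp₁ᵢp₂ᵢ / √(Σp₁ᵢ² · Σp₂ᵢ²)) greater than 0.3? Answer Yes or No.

Yes

Σ p₁ᵢp₂ᵢ = 0.0203 + 0.0004 + 0.0186 + 0.0058 + 0.0684 + 0.0044 + 0.0030 = 0.1209
Σp_1ᵢ² = 0.29² + 0.02² + 0.06² + 0.02² + 0.36² + 0.22² + 0.03² = 0.0841 + 0.0004 + 0.0036 + 0.0004 + 0.1296 + 0.0484 + 0.0009 = 0.2674
Σp_2ᵢ² = 0.07² + 0.02² + 0.31² + 0.29² + 0.19² + 0.02² + 0.10² = 0.0049 + 0.0004 + 0.0961 + 0.0841 + 0.0361 + 0.0004 + 0.0100 = 0.2320
O = 0.1209 / √(0.2674 × 0.2320) = 0.1209 / 0.24907 = 0.4854
O = 0.4854 > 0.3 → Yes.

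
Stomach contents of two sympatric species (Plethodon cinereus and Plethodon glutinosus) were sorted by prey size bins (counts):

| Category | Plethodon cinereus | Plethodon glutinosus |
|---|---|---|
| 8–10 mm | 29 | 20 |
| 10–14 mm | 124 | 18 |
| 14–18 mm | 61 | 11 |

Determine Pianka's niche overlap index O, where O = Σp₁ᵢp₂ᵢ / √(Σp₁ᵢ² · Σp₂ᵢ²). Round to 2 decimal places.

0.85

Proportions for Plethodon cinereus (n=214): 29/214=0.1355, 124/214=0.5794, 61/214=0.2850
Proportions for Plethodon glutinosus (n=49): 20/49=0.4082, 18/49=0.3673, 11/49=0.2245
Σ p₁ᵢp₂ᵢ = 0.055311 + 0.212814 + 0.063983 = 0.332108
Σp_1ᵢ² = 0.1355² + 0.5794² + 0.2850² = 0.018360 + 0.335704 + 0.081225 = 0.435289
Σp_2ᵢ² = 0.4082² + 0.3673² + 0.2245² = 0.166627 + 0.134909 + 0.050400 = 0.351936
O = 0.332108 / √(0.435289 × 0.351936) = 0.332108 / 0.3913999 = 0.8485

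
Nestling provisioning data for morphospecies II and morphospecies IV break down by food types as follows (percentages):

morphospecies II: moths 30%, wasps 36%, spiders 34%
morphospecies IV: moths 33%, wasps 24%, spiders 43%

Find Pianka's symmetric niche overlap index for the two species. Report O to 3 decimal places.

0.966

Convert percentages to proportions (divide by 100).
Σ p₁ᵢp₂ᵢ = 0.0990 + 0.0864 + 0.1462 = 0.3316
Σp_1ᵢ² = 0.30² + 0.36² + 0.34² = 0.0900 + 0.1296 + 0.1156 = 0.3352
Σp_2ᵢ² = 0.33² + 0.24² + 0.43² = 0.1089 + 0.0576 + 0.1849 = 0.3514
O = 0.3316 / √(0.3352 × 0.3514) = 0.3316 / 0.343204 = 0.96619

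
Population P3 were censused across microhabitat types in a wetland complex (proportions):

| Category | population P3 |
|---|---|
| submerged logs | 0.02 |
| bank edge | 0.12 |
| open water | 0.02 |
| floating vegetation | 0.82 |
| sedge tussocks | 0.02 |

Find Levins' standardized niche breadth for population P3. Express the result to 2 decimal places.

0.11

Σpᵢ² = 0.02² + 0.12² + 0.02² + 0.82² + 0.02² = 0.0004 + 0.0144 + 0.0004 + 0.6724 + 0.0004 = 0.6880
B = 1 / 0.6880 = 1.4535
Bₛ = (B − 1)/(n − 1) = (1.4535 − 1)/(5 − 1) = 0.4535/4 = 0.1134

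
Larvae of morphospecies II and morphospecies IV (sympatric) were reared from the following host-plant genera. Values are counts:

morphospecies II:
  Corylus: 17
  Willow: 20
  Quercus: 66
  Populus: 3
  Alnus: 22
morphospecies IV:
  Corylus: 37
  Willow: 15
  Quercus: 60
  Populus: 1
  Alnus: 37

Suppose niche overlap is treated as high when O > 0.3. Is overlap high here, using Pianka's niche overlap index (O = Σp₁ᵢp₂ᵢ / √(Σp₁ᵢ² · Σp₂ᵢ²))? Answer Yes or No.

Proportions for morphospecies II (n=128): 17/128=0.1328, 20/128=0.1563, 66/128=0.5156, 3/128=0.0234, 22/128=0.1719
Proportions for morphospecies IV (n=150): 37/150=0.2467, 15/150=0.1000, 60/150=0.4000, 1/150=0.0067, 37/150=0.2467
Σ p₁ᵢp₂ᵢ = 0.032762 + 0.015630 + 0.206240 + 0.000157 + 0.042408 = 0.297197
Σp_1ᵢ² = 0.1328² + 0.1563² + 0.5156² + 0.0234² + 0.1719² = 0.017636 + 0.024430 + 0.265843 + 0.000548 + 0.029550 = 0.338007
Σp_2ᵢ² = 0.2467² + 0.1000² + 0.4000² + 0.0067² + 0.2467² = 0.060861 + 0.010000 + 0.160000 + 0.000045 + 0.060861 = 0.291767
O = 0.297197 / √(0.338007 × 0.291767) = 0.297197 / 0.3140371 = 0.9464
O = 0.9464 > 0.3 → Yes.

Yes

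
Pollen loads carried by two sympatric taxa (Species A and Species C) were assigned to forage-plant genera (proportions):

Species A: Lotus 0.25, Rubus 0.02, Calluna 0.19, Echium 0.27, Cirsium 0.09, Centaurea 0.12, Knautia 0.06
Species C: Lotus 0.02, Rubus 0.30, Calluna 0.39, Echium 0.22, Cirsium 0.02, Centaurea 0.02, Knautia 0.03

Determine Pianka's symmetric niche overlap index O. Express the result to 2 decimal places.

Σ p₁ᵢp₂ᵢ = 0.0050 + 0.0060 + 0.0741 + 0.0594 + 0.0018 + 0.0024 + 0.0018 = 0.1505
Σp_1ᵢ² = 0.25² + 0.02² + 0.19² + 0.27² + 0.09² + 0.12² + 0.06² = 0.0625 + 0.0004 + 0.0361 + 0.0729 + 0.0081 + 0.0144 + 0.0036 = 0.1980
Σp_2ᵢ² = 0.02² + 0.30² + 0.39² + 0.22² + 0.02² + 0.02² + 0.03² = 0.0004 + 0.0900 + 0.1521 + 0.0484 + 0.0004 + 0.0004 + 0.0009 = 0.2926
O = 0.1505 / √(0.1980 × 0.2926) = 0.1505 / 0.24070 = 0.6253

0.63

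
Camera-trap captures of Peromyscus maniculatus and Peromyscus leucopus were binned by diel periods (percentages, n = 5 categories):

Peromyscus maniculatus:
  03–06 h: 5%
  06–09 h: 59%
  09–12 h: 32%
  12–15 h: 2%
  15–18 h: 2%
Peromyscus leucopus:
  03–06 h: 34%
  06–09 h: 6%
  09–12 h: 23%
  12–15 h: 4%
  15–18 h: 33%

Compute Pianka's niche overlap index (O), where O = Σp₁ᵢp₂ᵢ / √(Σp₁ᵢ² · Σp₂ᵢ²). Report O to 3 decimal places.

Convert percentages to proportions (divide by 100).
Σ p₁ᵢp₂ᵢ = 0.0170 + 0.0354 + 0.0736 + 0.0008 + 0.0066 = 0.1334
Σp_1ᵢ² = 0.05² + 0.59² + 0.32² + 0.02² + 0.02² = 0.0025 + 0.3481 + 0.1024 + 0.0004 + 0.0004 = 0.4538
Σp_2ᵢ² = 0.34² + 0.06² + 0.23² + 0.04² + 0.33² = 0.1156 + 0.0036 + 0.0529 + 0.0016 + 0.1089 = 0.2826
O = 0.1334 / √(0.4538 × 0.2826) = 0.1334 / 0.358112 = 0.37251

0.373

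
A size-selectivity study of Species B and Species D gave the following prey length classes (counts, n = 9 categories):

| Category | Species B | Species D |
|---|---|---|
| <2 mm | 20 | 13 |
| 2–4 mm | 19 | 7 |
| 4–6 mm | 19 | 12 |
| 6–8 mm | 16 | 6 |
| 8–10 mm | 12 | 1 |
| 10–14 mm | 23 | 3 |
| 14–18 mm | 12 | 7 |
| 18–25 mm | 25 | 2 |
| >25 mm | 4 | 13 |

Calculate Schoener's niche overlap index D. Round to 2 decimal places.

Proportions for Species B (n=150): 20/150=0.1333, 19/150=0.1267, 19/150=0.1267, 16/150=0.1067, 12/150=0.0800, 23/150=0.1533, 12/150=0.0800, 25/150=0.1667, 4/150=0.0267
Proportions for Species D (n=64): 13/64=0.2031, 7/64=0.1094, 12/64=0.1875, 6/64=0.0938, 1/64=0.0156, 3/64=0.0469, 7/64=0.1094, 2/64=0.0313, 13/64=0.2031
Σ|p₁ᵢ − p₂ᵢ| = 0.0698 + 0.0173 + 0.0608 + 0.0129 + 0.0644 + 0.1064 + 0.0294 + 0.1354 + 0.1764 = 0.6728
D = 1 − ½ × 0.6728 = 1 − 0.33640 = 0.66360

0.66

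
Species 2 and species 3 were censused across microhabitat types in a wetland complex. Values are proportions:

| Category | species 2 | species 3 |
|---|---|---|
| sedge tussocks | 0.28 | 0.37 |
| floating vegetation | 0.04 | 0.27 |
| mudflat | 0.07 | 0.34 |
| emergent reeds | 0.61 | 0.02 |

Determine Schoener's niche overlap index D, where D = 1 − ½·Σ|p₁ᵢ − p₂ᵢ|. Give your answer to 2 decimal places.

Σ|p₁ᵢ − p₂ᵢ| = 0.09 + 0.23 + 0.27 + 0.59 = 1.18
D = 1 − ½ × 1.18 = 1 − 0.590 = 0.4100

0.41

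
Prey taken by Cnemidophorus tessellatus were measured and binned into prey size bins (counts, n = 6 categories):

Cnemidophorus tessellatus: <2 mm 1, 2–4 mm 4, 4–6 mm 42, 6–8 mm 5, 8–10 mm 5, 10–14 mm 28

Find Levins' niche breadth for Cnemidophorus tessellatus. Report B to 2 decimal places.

Proportions for Cnemidophorus tessellatus (n=85): 1/85=0.0118, 4/85=0.0471, 42/85=0.4941, 5/85=0.0588, 5/85=0.0588, 28/85=0.3294
Σpᵢ² = 0.0118² + 0.0471² + 0.4941² + 0.0588² + 0.0588² + 0.3294² = 0.000139 + 0.002218 + 0.244135 + 0.003457 + 0.003457 + 0.108504 = 0.361910
B = 1 / 0.361910 = 2.7631

2.76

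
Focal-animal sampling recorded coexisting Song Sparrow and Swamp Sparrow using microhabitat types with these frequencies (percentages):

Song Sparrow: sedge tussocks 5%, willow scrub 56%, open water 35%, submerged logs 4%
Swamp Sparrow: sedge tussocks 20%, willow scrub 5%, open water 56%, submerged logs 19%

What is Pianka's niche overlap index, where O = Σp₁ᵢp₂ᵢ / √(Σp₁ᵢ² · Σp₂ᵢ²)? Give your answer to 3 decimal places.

0.581

Convert percentages to proportions (divide by 100).
Σ p₁ᵢp₂ᵢ = 0.0100 + 0.0280 + 0.1960 + 0.0076 = 0.2416
Σp_1ᵢ² = 0.05² + 0.56² + 0.35² + 0.04² = 0.0025 + 0.3136 + 0.1225 + 0.0016 = 0.4402
Σp_2ᵢ² = 0.20² + 0.05² + 0.56² + 0.19² = 0.0400 + 0.0025 + 0.3136 + 0.0361 = 0.3922
O = 0.2416 / √(0.4402 × 0.3922) = 0.2416 / 0.415507 = 0.58146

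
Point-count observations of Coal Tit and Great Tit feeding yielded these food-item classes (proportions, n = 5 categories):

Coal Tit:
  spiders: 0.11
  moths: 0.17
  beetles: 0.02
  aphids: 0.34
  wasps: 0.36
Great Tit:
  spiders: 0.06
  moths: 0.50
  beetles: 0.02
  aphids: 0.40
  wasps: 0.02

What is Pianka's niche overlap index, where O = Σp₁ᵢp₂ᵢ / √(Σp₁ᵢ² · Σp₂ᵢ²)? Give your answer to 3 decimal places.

0.682

Σ p₁ᵢp₂ᵢ = 0.0066 + 0.0850 + 0.0004 + 0.1360 + 0.0072 = 0.2352
Σp_1ᵢ² = 0.11² + 0.17² + 0.02² + 0.34² + 0.36² = 0.0121 + 0.0289 + 0.0004 + 0.1156 + 0.1296 = 0.2866
Σp_2ᵢ² = 0.06² + 0.50² + 0.02² + 0.40² + 0.02² = 0.0036 + 0.2500 + 0.0004 + 0.1600 + 0.0004 = 0.4144
O = 0.2352 / √(0.2866 × 0.4144) = 0.2352 / 0.344626 = 0.68248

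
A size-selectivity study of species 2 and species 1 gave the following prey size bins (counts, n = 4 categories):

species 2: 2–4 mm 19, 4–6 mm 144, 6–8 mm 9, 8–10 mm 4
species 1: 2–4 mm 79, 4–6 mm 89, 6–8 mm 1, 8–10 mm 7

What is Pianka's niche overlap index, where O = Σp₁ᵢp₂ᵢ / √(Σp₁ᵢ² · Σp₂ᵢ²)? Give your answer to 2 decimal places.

Proportions for species 2 (n=176): 19/176=0.1080, 144/176=0.8182, 9/176=0.0511, 4/176=0.0227
Proportions for species 1 (n=176): 79/176=0.4489, 89/176=0.5057, 1/176=0.0057, 7/176=0.0398
Σ p₁ᵢp₂ᵢ = 0.048481 + 0.413764 + 0.000291 + 0.000903 = 0.463439
Σp_1ᵢ² = 0.1080² + 0.8182² + 0.0511² + 0.0227² = 0.011664 + 0.669451 + 0.002611 + 0.000515 = 0.684241
Σp_2ᵢ² = 0.4489² + 0.5057² + 0.0057² + 0.0398² = 0.201511 + 0.255732 + 0.000032 + 0.001584 = 0.458859
O = 0.463439 / √(0.684241 × 0.458859) = 0.463439 / 0.5603304 = 0.8271

0.83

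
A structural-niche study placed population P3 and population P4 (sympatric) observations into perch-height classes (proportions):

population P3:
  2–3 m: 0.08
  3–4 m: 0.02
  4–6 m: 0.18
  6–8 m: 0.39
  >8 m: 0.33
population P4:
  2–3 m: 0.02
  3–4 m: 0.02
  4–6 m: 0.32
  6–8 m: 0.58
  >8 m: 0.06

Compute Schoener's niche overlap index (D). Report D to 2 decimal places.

Σ|p₁ᵢ − p₂ᵢ| = 0.06 + 0.00 + 0.14 + 0.19 + 0.27 = 0.66
D = 1 − ½ × 0.66 = 1 − 0.330 = 0.6700

0.67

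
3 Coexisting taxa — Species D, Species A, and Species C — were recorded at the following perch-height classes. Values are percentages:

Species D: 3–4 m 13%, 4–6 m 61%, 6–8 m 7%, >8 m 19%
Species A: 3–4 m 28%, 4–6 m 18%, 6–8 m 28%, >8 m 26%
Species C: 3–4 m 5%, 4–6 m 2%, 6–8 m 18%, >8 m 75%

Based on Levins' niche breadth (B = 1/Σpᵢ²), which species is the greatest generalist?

Species A

Convert percentages to proportions (divide by 100).
Σp_Dᵢ² = 0.13² + 0.61² + 0.07² + 0.19² = 0.0169 + 0.3721 + 0.0049 + 0.0361 = 0.4300
B_D = 1 / 0.4300 = 2.3256
Σp_Aᵢ² = 0.28² + 0.18² + 0.28² + 0.26² = 0.0784 + 0.0324 + 0.0784 + 0.0676 = 0.2568
B_A = 1 / 0.2568 = 3.8941
Σp_Cᵢ² = 0.05² + 0.02² + 0.18² + 0.75² = 0.0025 + 0.0004 + 0.0324 + 0.5625 = 0.5978
B_C = 1 / 0.5978 = 1.6728
Highest B → broadest niche (most generalist): Species A (B = 3.89).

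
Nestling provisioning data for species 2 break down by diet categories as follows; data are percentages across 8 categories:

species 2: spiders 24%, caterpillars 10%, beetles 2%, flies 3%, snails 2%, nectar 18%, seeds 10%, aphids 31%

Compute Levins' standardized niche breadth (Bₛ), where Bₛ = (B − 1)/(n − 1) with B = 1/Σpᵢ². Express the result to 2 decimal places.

0.54

Convert percentages to proportions (divide by 100).
Σpᵢ² = 0.24² + 0.10² + 0.02² + 0.03² + 0.02² + 0.18² + 0.10² + 0.31² = 0.0576 + 0.0100 + 0.0004 + 0.0009 + 0.0004 + 0.0324 + 0.0100 + 0.0961 = 0.2078
B = 1 / 0.2078 = 4.8123
Bₛ = (B − 1)/(n − 1) = (4.8123 − 1)/(8 − 1) = 3.8123/7 = 0.5446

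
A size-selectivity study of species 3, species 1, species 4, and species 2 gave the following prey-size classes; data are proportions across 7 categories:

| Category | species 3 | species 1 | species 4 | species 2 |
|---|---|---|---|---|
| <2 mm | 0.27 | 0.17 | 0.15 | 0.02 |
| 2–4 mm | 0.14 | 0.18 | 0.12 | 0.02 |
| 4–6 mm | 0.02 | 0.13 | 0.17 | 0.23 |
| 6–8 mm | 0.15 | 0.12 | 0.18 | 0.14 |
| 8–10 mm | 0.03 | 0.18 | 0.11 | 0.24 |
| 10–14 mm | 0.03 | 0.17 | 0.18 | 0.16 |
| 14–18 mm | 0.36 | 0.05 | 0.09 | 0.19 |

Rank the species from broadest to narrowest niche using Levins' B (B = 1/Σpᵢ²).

species 4 > species 1 > species 2 > species 3

Σp_3ᵢ² = 0.27² + 0.14² + 0.02² + 0.15² + 0.03² + 0.03² + 0.36² = 0.0729 + 0.0196 + 0.0004 + 0.0225 + 0.0009 + 0.0009 + 0.1296 = 0.2468
B_3 = 1 / 0.2468 = 4.0519
Σp_1ᵢ² = 0.17² + 0.18² + 0.13² + 0.12² + 0.18² + 0.17² + 0.05² = 0.0289 + 0.0324 + 0.0169 + 0.0144 + 0.0324 + 0.0289 + 0.0025 = 0.1564
B_1 = 1 / 0.1564 = 6.3939
Σp_4ᵢ² = 0.15² + 0.12² + 0.17² + 0.18² + 0.11² + 0.18² + 0.09² = 0.0225 + 0.0144 + 0.0289 + 0.0324 + 0.0121 + 0.0324 + 0.0081 = 0.1508
B_4 = 1 / 0.1508 = 6.6313
Σp_2ᵢ² = 0.02² + 0.02² + 0.23² + 0.14² + 0.24² + 0.16² + 0.19² = 0.0004 + 0.0004 + 0.0529 + 0.0196 + 0.0576 + 0.0256 + 0.0361 = 0.1926
B_2 = 1 / 0.1926 = 5.1921
Ranking by B (broadest → narrowest): species 4 (6.63) > species 1 (6.39) > species 2 (5.19) > species 3 (4.05)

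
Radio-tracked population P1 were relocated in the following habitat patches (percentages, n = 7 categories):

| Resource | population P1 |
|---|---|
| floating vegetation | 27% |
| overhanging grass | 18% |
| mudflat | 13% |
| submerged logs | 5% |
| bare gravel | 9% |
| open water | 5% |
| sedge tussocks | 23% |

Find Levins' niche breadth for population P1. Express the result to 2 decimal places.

Convert percentages to proportions (divide by 100).
Σpᵢ² = 0.27² + 0.18² + 0.13² + 0.05² + 0.09² + 0.05² + 0.23² = 0.0729 + 0.0324 + 0.0169 + 0.0025 + 0.0081 + 0.0025 + 0.0529 = 0.1882
B = 1 / 0.1882 = 5.3135

5.31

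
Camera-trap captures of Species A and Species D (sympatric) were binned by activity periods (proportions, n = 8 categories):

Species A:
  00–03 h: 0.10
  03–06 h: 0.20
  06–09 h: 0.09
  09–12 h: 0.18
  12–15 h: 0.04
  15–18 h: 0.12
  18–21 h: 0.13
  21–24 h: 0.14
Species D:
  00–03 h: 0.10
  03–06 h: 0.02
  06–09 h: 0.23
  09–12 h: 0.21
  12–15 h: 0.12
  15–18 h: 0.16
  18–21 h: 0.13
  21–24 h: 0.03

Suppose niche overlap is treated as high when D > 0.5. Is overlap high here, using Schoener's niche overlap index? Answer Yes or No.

Yes

Σ|p₁ᵢ − p₂ᵢ| = 0.00 + 0.18 + 0.14 + 0.03 + 0.08 + 0.04 + 0.00 + 0.11 = 0.58
D = 1 − ½ × 0.58 = 1 − 0.290 = 0.7100
D = 0.7100 > 0.5 → Yes.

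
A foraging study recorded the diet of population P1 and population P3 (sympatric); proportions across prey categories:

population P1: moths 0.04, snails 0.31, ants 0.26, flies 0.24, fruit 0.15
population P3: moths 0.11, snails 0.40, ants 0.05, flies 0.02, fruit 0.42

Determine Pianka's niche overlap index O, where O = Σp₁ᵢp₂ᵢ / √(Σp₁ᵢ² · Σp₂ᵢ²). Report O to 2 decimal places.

Σ p₁ᵢp₂ᵢ = 0.0044 + 0.1240 + 0.0130 + 0.0048 + 0.0630 = 0.2092
Σp_1ᵢ² = 0.04² + 0.31² + 0.26² + 0.24² + 0.15² = 0.0016 + 0.0961 + 0.0676 + 0.0576 + 0.0225 = 0.2454
Σp_2ᵢ² = 0.11² + 0.40² + 0.05² + 0.02² + 0.42² = 0.0121 + 0.1600 + 0.0025 + 0.0004 + 0.1764 = 0.3514
O = 0.2092 / √(0.2454 × 0.3514) = 0.2092 / 0.29366 = 0.7124

0.71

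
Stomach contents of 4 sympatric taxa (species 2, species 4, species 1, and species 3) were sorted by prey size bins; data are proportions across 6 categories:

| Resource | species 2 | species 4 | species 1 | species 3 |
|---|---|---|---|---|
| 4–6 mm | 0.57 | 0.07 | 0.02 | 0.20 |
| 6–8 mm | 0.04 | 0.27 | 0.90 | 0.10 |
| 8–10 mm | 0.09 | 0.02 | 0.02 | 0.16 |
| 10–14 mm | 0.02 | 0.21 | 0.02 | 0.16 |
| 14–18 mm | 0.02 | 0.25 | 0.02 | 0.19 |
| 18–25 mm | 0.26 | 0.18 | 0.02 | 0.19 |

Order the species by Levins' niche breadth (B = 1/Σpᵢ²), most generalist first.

species 3 > species 4 > species 2 > species 1

Σp_2ᵢ² = 0.57² + 0.04² + 0.09² + 0.02² + 0.02² + 0.26² = 0.3249 + 0.0016 + 0.0081 + 0.0004 + 0.0004 + 0.0676 = 0.4030
B_2 = 1 / 0.4030 = 2.4814
Σp_4ᵢ² = 0.07² + 0.27² + 0.02² + 0.21² + 0.25² + 0.18² = 0.0049 + 0.0729 + 0.0004 + 0.0441 + 0.0625 + 0.0324 = 0.2172
B_4 = 1 / 0.2172 = 4.6041
Σp_1ᵢ² = 0.02² + 0.90² + 0.02² + 0.02² + 0.02² + 0.02² = 0.0004 + 0.8100 + 0.0004 + 0.0004 + 0.0004 + 0.0004 = 0.8120
B_1 = 1 / 0.8120 = 1.2315
Σp_3ᵢ² = 0.20² + 0.10² + 0.16² + 0.16² + 0.19² + 0.19² = 0.0400 + 0.0100 + 0.0256 + 0.0256 + 0.0361 + 0.0361 = 0.1734
B_3 = 1 / 0.1734 = 5.7670
Ranking by B (broadest → narrowest): species 3 (5.77) > species 4 (4.60) > species 2 (2.48) > species 1 (1.23)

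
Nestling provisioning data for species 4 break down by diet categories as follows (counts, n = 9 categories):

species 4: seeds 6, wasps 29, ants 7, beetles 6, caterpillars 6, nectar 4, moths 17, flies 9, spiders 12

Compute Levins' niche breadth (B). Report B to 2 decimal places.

6.03

Proportions for species 4 (n=96): 6/96=0.0625, 29/96=0.3021, 7/96=0.0729, 6/96=0.0625, 6/96=0.0625, 4/96=0.0417, 17/96=0.1771, 9/96=0.0938, 12/96=0.1250
Σpᵢ² = 0.0625² + 0.3021² + 0.0729² + 0.0625² + 0.0625² + 0.0417² + 0.1771² + 0.0938² + 0.1250² = 0.003906 + 0.091264 + 0.005314 + 0.003906 + 0.003906 + 0.001739 + 0.031364 + 0.008798 + 0.015625 = 0.165822
B = 1 / 0.165822 = 6.0306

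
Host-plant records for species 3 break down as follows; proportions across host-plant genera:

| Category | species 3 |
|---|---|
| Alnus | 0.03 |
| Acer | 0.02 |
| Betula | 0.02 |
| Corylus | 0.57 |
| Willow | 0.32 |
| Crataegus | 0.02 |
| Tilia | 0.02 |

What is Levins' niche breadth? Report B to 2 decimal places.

Σpᵢ² = 0.03² + 0.02² + 0.02² + 0.57² + 0.32² + 0.02² + 0.02² = 0.0009 + 0.0004 + 0.0004 + 0.3249 + 0.1024 + 0.0004 + 0.0004 = 0.4298
B = 1 / 0.4298 = 2.3267

2.33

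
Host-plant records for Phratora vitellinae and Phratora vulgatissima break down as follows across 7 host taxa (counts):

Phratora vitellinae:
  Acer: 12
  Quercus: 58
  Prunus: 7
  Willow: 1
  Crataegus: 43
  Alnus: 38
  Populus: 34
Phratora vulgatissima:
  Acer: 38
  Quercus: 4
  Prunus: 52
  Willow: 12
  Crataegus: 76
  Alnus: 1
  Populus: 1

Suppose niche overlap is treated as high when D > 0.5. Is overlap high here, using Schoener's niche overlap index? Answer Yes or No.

Proportions for Phratora vitellinae (n=193): 12/193=0.0622, 58/193=0.3005, 7/193=0.0363, 1/193=0.0052, 43/193=0.2228, 38/193=0.1969, 34/193=0.1762
Proportions for Phratora vulgatissima (n=184): 38/184=0.2065, 4/184=0.0217, 52/184=0.2826, 12/184=0.0652, 76/184=0.4130, 1/184=0.0054, 1/184=0.0054
Σ|p₁ᵢ − p₂ᵢ| = 0.1443 + 0.2788 + 0.2463 + 0.0600 + 0.1902 + 0.1915 + 0.1708 = 1.2819
D = 1 − ½ × 1.2819 = 1 − 0.64095 = 0.35905
D = 0.35905 < 0.5 → No.

No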